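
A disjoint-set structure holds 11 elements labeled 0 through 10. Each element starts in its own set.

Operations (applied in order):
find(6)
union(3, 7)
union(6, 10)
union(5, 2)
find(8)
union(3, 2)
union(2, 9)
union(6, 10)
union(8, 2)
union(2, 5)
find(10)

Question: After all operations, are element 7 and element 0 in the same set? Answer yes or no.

Answer: no

Derivation:
Step 1: find(6) -> no change; set of 6 is {6}
Step 2: union(3, 7) -> merged; set of 3 now {3, 7}
Step 3: union(6, 10) -> merged; set of 6 now {6, 10}
Step 4: union(5, 2) -> merged; set of 5 now {2, 5}
Step 5: find(8) -> no change; set of 8 is {8}
Step 6: union(3, 2) -> merged; set of 3 now {2, 3, 5, 7}
Step 7: union(2, 9) -> merged; set of 2 now {2, 3, 5, 7, 9}
Step 8: union(6, 10) -> already same set; set of 6 now {6, 10}
Step 9: union(8, 2) -> merged; set of 8 now {2, 3, 5, 7, 8, 9}
Step 10: union(2, 5) -> already same set; set of 2 now {2, 3, 5, 7, 8, 9}
Step 11: find(10) -> no change; set of 10 is {6, 10}
Set of 7: {2, 3, 5, 7, 8, 9}; 0 is not a member.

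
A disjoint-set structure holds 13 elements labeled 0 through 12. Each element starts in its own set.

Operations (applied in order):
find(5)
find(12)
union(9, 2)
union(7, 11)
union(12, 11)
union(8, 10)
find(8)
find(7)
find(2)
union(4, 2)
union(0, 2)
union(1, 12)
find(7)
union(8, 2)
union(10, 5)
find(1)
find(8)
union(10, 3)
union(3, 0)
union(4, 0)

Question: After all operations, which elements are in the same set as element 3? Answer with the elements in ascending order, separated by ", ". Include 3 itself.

Step 1: find(5) -> no change; set of 5 is {5}
Step 2: find(12) -> no change; set of 12 is {12}
Step 3: union(9, 2) -> merged; set of 9 now {2, 9}
Step 4: union(7, 11) -> merged; set of 7 now {7, 11}
Step 5: union(12, 11) -> merged; set of 12 now {7, 11, 12}
Step 6: union(8, 10) -> merged; set of 8 now {8, 10}
Step 7: find(8) -> no change; set of 8 is {8, 10}
Step 8: find(7) -> no change; set of 7 is {7, 11, 12}
Step 9: find(2) -> no change; set of 2 is {2, 9}
Step 10: union(4, 2) -> merged; set of 4 now {2, 4, 9}
Step 11: union(0, 2) -> merged; set of 0 now {0, 2, 4, 9}
Step 12: union(1, 12) -> merged; set of 1 now {1, 7, 11, 12}
Step 13: find(7) -> no change; set of 7 is {1, 7, 11, 12}
Step 14: union(8, 2) -> merged; set of 8 now {0, 2, 4, 8, 9, 10}
Step 15: union(10, 5) -> merged; set of 10 now {0, 2, 4, 5, 8, 9, 10}
Step 16: find(1) -> no change; set of 1 is {1, 7, 11, 12}
Step 17: find(8) -> no change; set of 8 is {0, 2, 4, 5, 8, 9, 10}
Step 18: union(10, 3) -> merged; set of 10 now {0, 2, 3, 4, 5, 8, 9, 10}
Step 19: union(3, 0) -> already same set; set of 3 now {0, 2, 3, 4, 5, 8, 9, 10}
Step 20: union(4, 0) -> already same set; set of 4 now {0, 2, 3, 4, 5, 8, 9, 10}
Component of 3: {0, 2, 3, 4, 5, 8, 9, 10}

Answer: 0, 2, 3, 4, 5, 8, 9, 10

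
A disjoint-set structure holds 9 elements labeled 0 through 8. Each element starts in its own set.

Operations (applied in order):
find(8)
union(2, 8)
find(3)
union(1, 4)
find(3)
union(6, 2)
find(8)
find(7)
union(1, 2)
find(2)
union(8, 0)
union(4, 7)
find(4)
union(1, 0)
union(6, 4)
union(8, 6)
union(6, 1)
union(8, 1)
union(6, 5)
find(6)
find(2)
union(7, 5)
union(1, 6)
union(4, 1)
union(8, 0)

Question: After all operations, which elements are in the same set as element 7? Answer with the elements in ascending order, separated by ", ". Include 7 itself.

Answer: 0, 1, 2, 4, 5, 6, 7, 8

Derivation:
Step 1: find(8) -> no change; set of 8 is {8}
Step 2: union(2, 8) -> merged; set of 2 now {2, 8}
Step 3: find(3) -> no change; set of 3 is {3}
Step 4: union(1, 4) -> merged; set of 1 now {1, 4}
Step 5: find(3) -> no change; set of 3 is {3}
Step 6: union(6, 2) -> merged; set of 6 now {2, 6, 8}
Step 7: find(8) -> no change; set of 8 is {2, 6, 8}
Step 8: find(7) -> no change; set of 7 is {7}
Step 9: union(1, 2) -> merged; set of 1 now {1, 2, 4, 6, 8}
Step 10: find(2) -> no change; set of 2 is {1, 2, 4, 6, 8}
Step 11: union(8, 0) -> merged; set of 8 now {0, 1, 2, 4, 6, 8}
Step 12: union(4, 7) -> merged; set of 4 now {0, 1, 2, 4, 6, 7, 8}
Step 13: find(4) -> no change; set of 4 is {0, 1, 2, 4, 6, 7, 8}
Step 14: union(1, 0) -> already same set; set of 1 now {0, 1, 2, 4, 6, 7, 8}
Step 15: union(6, 4) -> already same set; set of 6 now {0, 1, 2, 4, 6, 7, 8}
Step 16: union(8, 6) -> already same set; set of 8 now {0, 1, 2, 4, 6, 7, 8}
Step 17: union(6, 1) -> already same set; set of 6 now {0, 1, 2, 4, 6, 7, 8}
Step 18: union(8, 1) -> already same set; set of 8 now {0, 1, 2, 4, 6, 7, 8}
Step 19: union(6, 5) -> merged; set of 6 now {0, 1, 2, 4, 5, 6, 7, 8}
Step 20: find(6) -> no change; set of 6 is {0, 1, 2, 4, 5, 6, 7, 8}
Step 21: find(2) -> no change; set of 2 is {0, 1, 2, 4, 5, 6, 7, 8}
Step 22: union(7, 5) -> already same set; set of 7 now {0, 1, 2, 4, 5, 6, 7, 8}
Step 23: union(1, 6) -> already same set; set of 1 now {0, 1, 2, 4, 5, 6, 7, 8}
Step 24: union(4, 1) -> already same set; set of 4 now {0, 1, 2, 4, 5, 6, 7, 8}
Step 25: union(8, 0) -> already same set; set of 8 now {0, 1, 2, 4, 5, 6, 7, 8}
Component of 7: {0, 1, 2, 4, 5, 6, 7, 8}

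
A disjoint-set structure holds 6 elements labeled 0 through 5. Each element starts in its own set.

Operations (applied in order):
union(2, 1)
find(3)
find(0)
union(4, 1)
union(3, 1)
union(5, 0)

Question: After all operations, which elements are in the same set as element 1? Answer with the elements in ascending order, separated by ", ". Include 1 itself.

Step 1: union(2, 1) -> merged; set of 2 now {1, 2}
Step 2: find(3) -> no change; set of 3 is {3}
Step 3: find(0) -> no change; set of 0 is {0}
Step 4: union(4, 1) -> merged; set of 4 now {1, 2, 4}
Step 5: union(3, 1) -> merged; set of 3 now {1, 2, 3, 4}
Step 6: union(5, 0) -> merged; set of 5 now {0, 5}
Component of 1: {1, 2, 3, 4}

Answer: 1, 2, 3, 4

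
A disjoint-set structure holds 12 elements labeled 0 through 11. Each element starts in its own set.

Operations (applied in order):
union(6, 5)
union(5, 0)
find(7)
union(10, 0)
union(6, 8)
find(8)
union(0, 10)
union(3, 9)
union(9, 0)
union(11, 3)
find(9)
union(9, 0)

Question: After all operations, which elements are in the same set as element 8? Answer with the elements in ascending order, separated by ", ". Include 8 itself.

Answer: 0, 3, 5, 6, 8, 9, 10, 11

Derivation:
Step 1: union(6, 5) -> merged; set of 6 now {5, 6}
Step 2: union(5, 0) -> merged; set of 5 now {0, 5, 6}
Step 3: find(7) -> no change; set of 7 is {7}
Step 4: union(10, 0) -> merged; set of 10 now {0, 5, 6, 10}
Step 5: union(6, 8) -> merged; set of 6 now {0, 5, 6, 8, 10}
Step 6: find(8) -> no change; set of 8 is {0, 5, 6, 8, 10}
Step 7: union(0, 10) -> already same set; set of 0 now {0, 5, 6, 8, 10}
Step 8: union(3, 9) -> merged; set of 3 now {3, 9}
Step 9: union(9, 0) -> merged; set of 9 now {0, 3, 5, 6, 8, 9, 10}
Step 10: union(11, 3) -> merged; set of 11 now {0, 3, 5, 6, 8, 9, 10, 11}
Step 11: find(9) -> no change; set of 9 is {0, 3, 5, 6, 8, 9, 10, 11}
Step 12: union(9, 0) -> already same set; set of 9 now {0, 3, 5, 6, 8, 9, 10, 11}
Component of 8: {0, 3, 5, 6, 8, 9, 10, 11}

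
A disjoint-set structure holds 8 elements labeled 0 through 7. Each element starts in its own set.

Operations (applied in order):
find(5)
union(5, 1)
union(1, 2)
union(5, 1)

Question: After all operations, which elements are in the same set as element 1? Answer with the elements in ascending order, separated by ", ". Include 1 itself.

Answer: 1, 2, 5

Derivation:
Step 1: find(5) -> no change; set of 5 is {5}
Step 2: union(5, 1) -> merged; set of 5 now {1, 5}
Step 3: union(1, 2) -> merged; set of 1 now {1, 2, 5}
Step 4: union(5, 1) -> already same set; set of 5 now {1, 2, 5}
Component of 1: {1, 2, 5}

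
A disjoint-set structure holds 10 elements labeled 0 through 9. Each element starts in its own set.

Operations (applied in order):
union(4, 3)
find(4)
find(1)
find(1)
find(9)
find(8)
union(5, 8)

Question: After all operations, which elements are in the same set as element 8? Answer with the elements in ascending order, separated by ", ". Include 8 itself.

Answer: 5, 8

Derivation:
Step 1: union(4, 3) -> merged; set of 4 now {3, 4}
Step 2: find(4) -> no change; set of 4 is {3, 4}
Step 3: find(1) -> no change; set of 1 is {1}
Step 4: find(1) -> no change; set of 1 is {1}
Step 5: find(9) -> no change; set of 9 is {9}
Step 6: find(8) -> no change; set of 8 is {8}
Step 7: union(5, 8) -> merged; set of 5 now {5, 8}
Component of 8: {5, 8}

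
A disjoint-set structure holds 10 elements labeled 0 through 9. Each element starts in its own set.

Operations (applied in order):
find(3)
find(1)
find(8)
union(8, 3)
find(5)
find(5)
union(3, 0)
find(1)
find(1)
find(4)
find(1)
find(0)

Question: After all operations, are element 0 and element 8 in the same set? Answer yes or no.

Answer: yes

Derivation:
Step 1: find(3) -> no change; set of 3 is {3}
Step 2: find(1) -> no change; set of 1 is {1}
Step 3: find(8) -> no change; set of 8 is {8}
Step 4: union(8, 3) -> merged; set of 8 now {3, 8}
Step 5: find(5) -> no change; set of 5 is {5}
Step 6: find(5) -> no change; set of 5 is {5}
Step 7: union(3, 0) -> merged; set of 3 now {0, 3, 8}
Step 8: find(1) -> no change; set of 1 is {1}
Step 9: find(1) -> no change; set of 1 is {1}
Step 10: find(4) -> no change; set of 4 is {4}
Step 11: find(1) -> no change; set of 1 is {1}
Step 12: find(0) -> no change; set of 0 is {0, 3, 8}
Set of 0: {0, 3, 8}; 8 is a member.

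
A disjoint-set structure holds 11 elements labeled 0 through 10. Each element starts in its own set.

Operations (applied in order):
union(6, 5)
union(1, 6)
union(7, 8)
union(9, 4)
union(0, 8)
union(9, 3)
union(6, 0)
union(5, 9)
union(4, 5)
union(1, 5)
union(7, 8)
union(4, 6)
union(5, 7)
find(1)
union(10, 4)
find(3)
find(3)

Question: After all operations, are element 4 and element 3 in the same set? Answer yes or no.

Answer: yes

Derivation:
Step 1: union(6, 5) -> merged; set of 6 now {5, 6}
Step 2: union(1, 6) -> merged; set of 1 now {1, 5, 6}
Step 3: union(7, 8) -> merged; set of 7 now {7, 8}
Step 4: union(9, 4) -> merged; set of 9 now {4, 9}
Step 5: union(0, 8) -> merged; set of 0 now {0, 7, 8}
Step 6: union(9, 3) -> merged; set of 9 now {3, 4, 9}
Step 7: union(6, 0) -> merged; set of 6 now {0, 1, 5, 6, 7, 8}
Step 8: union(5, 9) -> merged; set of 5 now {0, 1, 3, 4, 5, 6, 7, 8, 9}
Step 9: union(4, 5) -> already same set; set of 4 now {0, 1, 3, 4, 5, 6, 7, 8, 9}
Step 10: union(1, 5) -> already same set; set of 1 now {0, 1, 3, 4, 5, 6, 7, 8, 9}
Step 11: union(7, 8) -> already same set; set of 7 now {0, 1, 3, 4, 5, 6, 7, 8, 9}
Step 12: union(4, 6) -> already same set; set of 4 now {0, 1, 3, 4, 5, 6, 7, 8, 9}
Step 13: union(5, 7) -> already same set; set of 5 now {0, 1, 3, 4, 5, 6, 7, 8, 9}
Step 14: find(1) -> no change; set of 1 is {0, 1, 3, 4, 5, 6, 7, 8, 9}
Step 15: union(10, 4) -> merged; set of 10 now {0, 1, 3, 4, 5, 6, 7, 8, 9, 10}
Step 16: find(3) -> no change; set of 3 is {0, 1, 3, 4, 5, 6, 7, 8, 9, 10}
Step 17: find(3) -> no change; set of 3 is {0, 1, 3, 4, 5, 6, 7, 8, 9, 10}
Set of 4: {0, 1, 3, 4, 5, 6, 7, 8, 9, 10}; 3 is a member.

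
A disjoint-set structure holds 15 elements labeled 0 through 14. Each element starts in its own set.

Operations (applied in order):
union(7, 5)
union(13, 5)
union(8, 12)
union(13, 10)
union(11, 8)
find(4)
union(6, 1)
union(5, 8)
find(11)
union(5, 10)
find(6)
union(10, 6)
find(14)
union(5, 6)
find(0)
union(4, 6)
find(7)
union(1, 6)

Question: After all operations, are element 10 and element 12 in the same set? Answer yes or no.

Answer: yes

Derivation:
Step 1: union(7, 5) -> merged; set of 7 now {5, 7}
Step 2: union(13, 5) -> merged; set of 13 now {5, 7, 13}
Step 3: union(8, 12) -> merged; set of 8 now {8, 12}
Step 4: union(13, 10) -> merged; set of 13 now {5, 7, 10, 13}
Step 5: union(11, 8) -> merged; set of 11 now {8, 11, 12}
Step 6: find(4) -> no change; set of 4 is {4}
Step 7: union(6, 1) -> merged; set of 6 now {1, 6}
Step 8: union(5, 8) -> merged; set of 5 now {5, 7, 8, 10, 11, 12, 13}
Step 9: find(11) -> no change; set of 11 is {5, 7, 8, 10, 11, 12, 13}
Step 10: union(5, 10) -> already same set; set of 5 now {5, 7, 8, 10, 11, 12, 13}
Step 11: find(6) -> no change; set of 6 is {1, 6}
Step 12: union(10, 6) -> merged; set of 10 now {1, 5, 6, 7, 8, 10, 11, 12, 13}
Step 13: find(14) -> no change; set of 14 is {14}
Step 14: union(5, 6) -> already same set; set of 5 now {1, 5, 6, 7, 8, 10, 11, 12, 13}
Step 15: find(0) -> no change; set of 0 is {0}
Step 16: union(4, 6) -> merged; set of 4 now {1, 4, 5, 6, 7, 8, 10, 11, 12, 13}
Step 17: find(7) -> no change; set of 7 is {1, 4, 5, 6, 7, 8, 10, 11, 12, 13}
Step 18: union(1, 6) -> already same set; set of 1 now {1, 4, 5, 6, 7, 8, 10, 11, 12, 13}
Set of 10: {1, 4, 5, 6, 7, 8, 10, 11, 12, 13}; 12 is a member.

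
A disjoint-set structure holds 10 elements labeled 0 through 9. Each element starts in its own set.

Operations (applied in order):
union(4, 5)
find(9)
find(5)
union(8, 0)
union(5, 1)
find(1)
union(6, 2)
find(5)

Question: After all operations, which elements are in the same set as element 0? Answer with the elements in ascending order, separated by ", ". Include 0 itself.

Answer: 0, 8

Derivation:
Step 1: union(4, 5) -> merged; set of 4 now {4, 5}
Step 2: find(9) -> no change; set of 9 is {9}
Step 3: find(5) -> no change; set of 5 is {4, 5}
Step 4: union(8, 0) -> merged; set of 8 now {0, 8}
Step 5: union(5, 1) -> merged; set of 5 now {1, 4, 5}
Step 6: find(1) -> no change; set of 1 is {1, 4, 5}
Step 7: union(6, 2) -> merged; set of 6 now {2, 6}
Step 8: find(5) -> no change; set of 5 is {1, 4, 5}
Component of 0: {0, 8}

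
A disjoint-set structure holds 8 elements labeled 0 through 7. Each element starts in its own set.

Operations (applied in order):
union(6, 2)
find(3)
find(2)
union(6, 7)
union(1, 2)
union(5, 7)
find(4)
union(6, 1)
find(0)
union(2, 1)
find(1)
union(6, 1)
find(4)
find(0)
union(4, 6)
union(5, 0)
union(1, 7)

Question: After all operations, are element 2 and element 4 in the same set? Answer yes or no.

Step 1: union(6, 2) -> merged; set of 6 now {2, 6}
Step 2: find(3) -> no change; set of 3 is {3}
Step 3: find(2) -> no change; set of 2 is {2, 6}
Step 4: union(6, 7) -> merged; set of 6 now {2, 6, 7}
Step 5: union(1, 2) -> merged; set of 1 now {1, 2, 6, 7}
Step 6: union(5, 7) -> merged; set of 5 now {1, 2, 5, 6, 7}
Step 7: find(4) -> no change; set of 4 is {4}
Step 8: union(6, 1) -> already same set; set of 6 now {1, 2, 5, 6, 7}
Step 9: find(0) -> no change; set of 0 is {0}
Step 10: union(2, 1) -> already same set; set of 2 now {1, 2, 5, 6, 7}
Step 11: find(1) -> no change; set of 1 is {1, 2, 5, 6, 7}
Step 12: union(6, 1) -> already same set; set of 6 now {1, 2, 5, 6, 7}
Step 13: find(4) -> no change; set of 4 is {4}
Step 14: find(0) -> no change; set of 0 is {0}
Step 15: union(4, 6) -> merged; set of 4 now {1, 2, 4, 5, 6, 7}
Step 16: union(5, 0) -> merged; set of 5 now {0, 1, 2, 4, 5, 6, 7}
Step 17: union(1, 7) -> already same set; set of 1 now {0, 1, 2, 4, 5, 6, 7}
Set of 2: {0, 1, 2, 4, 5, 6, 7}; 4 is a member.

Answer: yes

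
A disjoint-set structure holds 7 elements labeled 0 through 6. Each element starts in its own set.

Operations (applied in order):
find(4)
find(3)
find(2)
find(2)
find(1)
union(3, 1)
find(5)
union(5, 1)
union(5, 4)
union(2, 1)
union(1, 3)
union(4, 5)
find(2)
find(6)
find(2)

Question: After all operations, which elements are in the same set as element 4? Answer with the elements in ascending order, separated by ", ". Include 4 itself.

Step 1: find(4) -> no change; set of 4 is {4}
Step 2: find(3) -> no change; set of 3 is {3}
Step 3: find(2) -> no change; set of 2 is {2}
Step 4: find(2) -> no change; set of 2 is {2}
Step 5: find(1) -> no change; set of 1 is {1}
Step 6: union(3, 1) -> merged; set of 3 now {1, 3}
Step 7: find(5) -> no change; set of 5 is {5}
Step 8: union(5, 1) -> merged; set of 5 now {1, 3, 5}
Step 9: union(5, 4) -> merged; set of 5 now {1, 3, 4, 5}
Step 10: union(2, 1) -> merged; set of 2 now {1, 2, 3, 4, 5}
Step 11: union(1, 3) -> already same set; set of 1 now {1, 2, 3, 4, 5}
Step 12: union(4, 5) -> already same set; set of 4 now {1, 2, 3, 4, 5}
Step 13: find(2) -> no change; set of 2 is {1, 2, 3, 4, 5}
Step 14: find(6) -> no change; set of 6 is {6}
Step 15: find(2) -> no change; set of 2 is {1, 2, 3, 4, 5}
Component of 4: {1, 2, 3, 4, 5}

Answer: 1, 2, 3, 4, 5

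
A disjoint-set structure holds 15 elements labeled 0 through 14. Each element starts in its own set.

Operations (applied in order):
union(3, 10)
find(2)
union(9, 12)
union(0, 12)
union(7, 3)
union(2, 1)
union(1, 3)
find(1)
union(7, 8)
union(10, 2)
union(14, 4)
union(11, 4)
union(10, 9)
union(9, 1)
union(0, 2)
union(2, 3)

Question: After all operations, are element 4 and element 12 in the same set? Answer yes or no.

Answer: no

Derivation:
Step 1: union(3, 10) -> merged; set of 3 now {3, 10}
Step 2: find(2) -> no change; set of 2 is {2}
Step 3: union(9, 12) -> merged; set of 9 now {9, 12}
Step 4: union(0, 12) -> merged; set of 0 now {0, 9, 12}
Step 5: union(7, 3) -> merged; set of 7 now {3, 7, 10}
Step 6: union(2, 1) -> merged; set of 2 now {1, 2}
Step 7: union(1, 3) -> merged; set of 1 now {1, 2, 3, 7, 10}
Step 8: find(1) -> no change; set of 1 is {1, 2, 3, 7, 10}
Step 9: union(7, 8) -> merged; set of 7 now {1, 2, 3, 7, 8, 10}
Step 10: union(10, 2) -> already same set; set of 10 now {1, 2, 3, 7, 8, 10}
Step 11: union(14, 4) -> merged; set of 14 now {4, 14}
Step 12: union(11, 4) -> merged; set of 11 now {4, 11, 14}
Step 13: union(10, 9) -> merged; set of 10 now {0, 1, 2, 3, 7, 8, 9, 10, 12}
Step 14: union(9, 1) -> already same set; set of 9 now {0, 1, 2, 3, 7, 8, 9, 10, 12}
Step 15: union(0, 2) -> already same set; set of 0 now {0, 1, 2, 3, 7, 8, 9, 10, 12}
Step 16: union(2, 3) -> already same set; set of 2 now {0, 1, 2, 3, 7, 8, 9, 10, 12}
Set of 4: {4, 11, 14}; 12 is not a member.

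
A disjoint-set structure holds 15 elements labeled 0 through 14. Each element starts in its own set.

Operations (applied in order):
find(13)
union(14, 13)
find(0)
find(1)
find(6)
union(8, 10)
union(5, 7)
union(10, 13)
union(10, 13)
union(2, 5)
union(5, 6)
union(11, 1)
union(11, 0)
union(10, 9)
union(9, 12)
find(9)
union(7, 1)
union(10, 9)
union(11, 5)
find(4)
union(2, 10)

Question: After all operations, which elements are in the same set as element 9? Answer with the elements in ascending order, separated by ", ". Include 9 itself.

Step 1: find(13) -> no change; set of 13 is {13}
Step 2: union(14, 13) -> merged; set of 14 now {13, 14}
Step 3: find(0) -> no change; set of 0 is {0}
Step 4: find(1) -> no change; set of 1 is {1}
Step 5: find(6) -> no change; set of 6 is {6}
Step 6: union(8, 10) -> merged; set of 8 now {8, 10}
Step 7: union(5, 7) -> merged; set of 5 now {5, 7}
Step 8: union(10, 13) -> merged; set of 10 now {8, 10, 13, 14}
Step 9: union(10, 13) -> already same set; set of 10 now {8, 10, 13, 14}
Step 10: union(2, 5) -> merged; set of 2 now {2, 5, 7}
Step 11: union(5, 6) -> merged; set of 5 now {2, 5, 6, 7}
Step 12: union(11, 1) -> merged; set of 11 now {1, 11}
Step 13: union(11, 0) -> merged; set of 11 now {0, 1, 11}
Step 14: union(10, 9) -> merged; set of 10 now {8, 9, 10, 13, 14}
Step 15: union(9, 12) -> merged; set of 9 now {8, 9, 10, 12, 13, 14}
Step 16: find(9) -> no change; set of 9 is {8, 9, 10, 12, 13, 14}
Step 17: union(7, 1) -> merged; set of 7 now {0, 1, 2, 5, 6, 7, 11}
Step 18: union(10, 9) -> already same set; set of 10 now {8, 9, 10, 12, 13, 14}
Step 19: union(11, 5) -> already same set; set of 11 now {0, 1, 2, 5, 6, 7, 11}
Step 20: find(4) -> no change; set of 4 is {4}
Step 21: union(2, 10) -> merged; set of 2 now {0, 1, 2, 5, 6, 7, 8, 9, 10, 11, 12, 13, 14}
Component of 9: {0, 1, 2, 5, 6, 7, 8, 9, 10, 11, 12, 13, 14}

Answer: 0, 1, 2, 5, 6, 7, 8, 9, 10, 11, 12, 13, 14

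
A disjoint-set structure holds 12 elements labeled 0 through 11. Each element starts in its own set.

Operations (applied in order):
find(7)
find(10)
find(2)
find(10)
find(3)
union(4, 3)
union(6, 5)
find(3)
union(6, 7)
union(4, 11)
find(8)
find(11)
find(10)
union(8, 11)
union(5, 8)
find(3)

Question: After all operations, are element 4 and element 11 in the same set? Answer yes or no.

Answer: yes

Derivation:
Step 1: find(7) -> no change; set of 7 is {7}
Step 2: find(10) -> no change; set of 10 is {10}
Step 3: find(2) -> no change; set of 2 is {2}
Step 4: find(10) -> no change; set of 10 is {10}
Step 5: find(3) -> no change; set of 3 is {3}
Step 6: union(4, 3) -> merged; set of 4 now {3, 4}
Step 7: union(6, 5) -> merged; set of 6 now {5, 6}
Step 8: find(3) -> no change; set of 3 is {3, 4}
Step 9: union(6, 7) -> merged; set of 6 now {5, 6, 7}
Step 10: union(4, 11) -> merged; set of 4 now {3, 4, 11}
Step 11: find(8) -> no change; set of 8 is {8}
Step 12: find(11) -> no change; set of 11 is {3, 4, 11}
Step 13: find(10) -> no change; set of 10 is {10}
Step 14: union(8, 11) -> merged; set of 8 now {3, 4, 8, 11}
Step 15: union(5, 8) -> merged; set of 5 now {3, 4, 5, 6, 7, 8, 11}
Step 16: find(3) -> no change; set of 3 is {3, 4, 5, 6, 7, 8, 11}
Set of 4: {3, 4, 5, 6, 7, 8, 11}; 11 is a member.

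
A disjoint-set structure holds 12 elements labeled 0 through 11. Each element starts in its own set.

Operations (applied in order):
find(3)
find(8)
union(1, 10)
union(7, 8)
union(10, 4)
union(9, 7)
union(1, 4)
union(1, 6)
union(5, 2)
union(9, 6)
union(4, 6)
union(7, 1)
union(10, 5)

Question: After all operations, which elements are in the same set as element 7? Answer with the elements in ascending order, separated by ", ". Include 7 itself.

Answer: 1, 2, 4, 5, 6, 7, 8, 9, 10

Derivation:
Step 1: find(3) -> no change; set of 3 is {3}
Step 2: find(8) -> no change; set of 8 is {8}
Step 3: union(1, 10) -> merged; set of 1 now {1, 10}
Step 4: union(7, 8) -> merged; set of 7 now {7, 8}
Step 5: union(10, 4) -> merged; set of 10 now {1, 4, 10}
Step 6: union(9, 7) -> merged; set of 9 now {7, 8, 9}
Step 7: union(1, 4) -> already same set; set of 1 now {1, 4, 10}
Step 8: union(1, 6) -> merged; set of 1 now {1, 4, 6, 10}
Step 9: union(5, 2) -> merged; set of 5 now {2, 5}
Step 10: union(9, 6) -> merged; set of 9 now {1, 4, 6, 7, 8, 9, 10}
Step 11: union(4, 6) -> already same set; set of 4 now {1, 4, 6, 7, 8, 9, 10}
Step 12: union(7, 1) -> already same set; set of 7 now {1, 4, 6, 7, 8, 9, 10}
Step 13: union(10, 5) -> merged; set of 10 now {1, 2, 4, 5, 6, 7, 8, 9, 10}
Component of 7: {1, 2, 4, 5, 6, 7, 8, 9, 10}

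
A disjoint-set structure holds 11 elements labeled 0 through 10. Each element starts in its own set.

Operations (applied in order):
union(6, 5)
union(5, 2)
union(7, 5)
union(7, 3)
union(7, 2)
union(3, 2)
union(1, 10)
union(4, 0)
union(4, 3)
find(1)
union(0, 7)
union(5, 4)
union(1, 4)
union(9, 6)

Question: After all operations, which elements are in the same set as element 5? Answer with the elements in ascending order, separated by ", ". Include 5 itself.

Step 1: union(6, 5) -> merged; set of 6 now {5, 6}
Step 2: union(5, 2) -> merged; set of 5 now {2, 5, 6}
Step 3: union(7, 5) -> merged; set of 7 now {2, 5, 6, 7}
Step 4: union(7, 3) -> merged; set of 7 now {2, 3, 5, 6, 7}
Step 5: union(7, 2) -> already same set; set of 7 now {2, 3, 5, 6, 7}
Step 6: union(3, 2) -> already same set; set of 3 now {2, 3, 5, 6, 7}
Step 7: union(1, 10) -> merged; set of 1 now {1, 10}
Step 8: union(4, 0) -> merged; set of 4 now {0, 4}
Step 9: union(4, 3) -> merged; set of 4 now {0, 2, 3, 4, 5, 6, 7}
Step 10: find(1) -> no change; set of 1 is {1, 10}
Step 11: union(0, 7) -> already same set; set of 0 now {0, 2, 3, 4, 5, 6, 7}
Step 12: union(5, 4) -> already same set; set of 5 now {0, 2, 3, 4, 5, 6, 7}
Step 13: union(1, 4) -> merged; set of 1 now {0, 1, 2, 3, 4, 5, 6, 7, 10}
Step 14: union(9, 6) -> merged; set of 9 now {0, 1, 2, 3, 4, 5, 6, 7, 9, 10}
Component of 5: {0, 1, 2, 3, 4, 5, 6, 7, 9, 10}

Answer: 0, 1, 2, 3, 4, 5, 6, 7, 9, 10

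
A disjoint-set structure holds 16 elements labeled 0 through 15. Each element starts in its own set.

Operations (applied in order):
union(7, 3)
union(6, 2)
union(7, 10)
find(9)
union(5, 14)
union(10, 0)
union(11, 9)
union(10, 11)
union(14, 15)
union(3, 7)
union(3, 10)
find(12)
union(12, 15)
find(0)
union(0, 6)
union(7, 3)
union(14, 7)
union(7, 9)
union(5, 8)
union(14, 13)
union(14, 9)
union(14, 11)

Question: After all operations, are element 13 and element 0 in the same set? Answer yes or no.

Step 1: union(7, 3) -> merged; set of 7 now {3, 7}
Step 2: union(6, 2) -> merged; set of 6 now {2, 6}
Step 3: union(7, 10) -> merged; set of 7 now {3, 7, 10}
Step 4: find(9) -> no change; set of 9 is {9}
Step 5: union(5, 14) -> merged; set of 5 now {5, 14}
Step 6: union(10, 0) -> merged; set of 10 now {0, 3, 7, 10}
Step 7: union(11, 9) -> merged; set of 11 now {9, 11}
Step 8: union(10, 11) -> merged; set of 10 now {0, 3, 7, 9, 10, 11}
Step 9: union(14, 15) -> merged; set of 14 now {5, 14, 15}
Step 10: union(3, 7) -> already same set; set of 3 now {0, 3, 7, 9, 10, 11}
Step 11: union(3, 10) -> already same set; set of 3 now {0, 3, 7, 9, 10, 11}
Step 12: find(12) -> no change; set of 12 is {12}
Step 13: union(12, 15) -> merged; set of 12 now {5, 12, 14, 15}
Step 14: find(0) -> no change; set of 0 is {0, 3, 7, 9, 10, 11}
Step 15: union(0, 6) -> merged; set of 0 now {0, 2, 3, 6, 7, 9, 10, 11}
Step 16: union(7, 3) -> already same set; set of 7 now {0, 2, 3, 6, 7, 9, 10, 11}
Step 17: union(14, 7) -> merged; set of 14 now {0, 2, 3, 5, 6, 7, 9, 10, 11, 12, 14, 15}
Step 18: union(7, 9) -> already same set; set of 7 now {0, 2, 3, 5, 6, 7, 9, 10, 11, 12, 14, 15}
Step 19: union(5, 8) -> merged; set of 5 now {0, 2, 3, 5, 6, 7, 8, 9, 10, 11, 12, 14, 15}
Step 20: union(14, 13) -> merged; set of 14 now {0, 2, 3, 5, 6, 7, 8, 9, 10, 11, 12, 13, 14, 15}
Step 21: union(14, 9) -> already same set; set of 14 now {0, 2, 3, 5, 6, 7, 8, 9, 10, 11, 12, 13, 14, 15}
Step 22: union(14, 11) -> already same set; set of 14 now {0, 2, 3, 5, 6, 7, 8, 9, 10, 11, 12, 13, 14, 15}
Set of 13: {0, 2, 3, 5, 6, 7, 8, 9, 10, 11, 12, 13, 14, 15}; 0 is a member.

Answer: yes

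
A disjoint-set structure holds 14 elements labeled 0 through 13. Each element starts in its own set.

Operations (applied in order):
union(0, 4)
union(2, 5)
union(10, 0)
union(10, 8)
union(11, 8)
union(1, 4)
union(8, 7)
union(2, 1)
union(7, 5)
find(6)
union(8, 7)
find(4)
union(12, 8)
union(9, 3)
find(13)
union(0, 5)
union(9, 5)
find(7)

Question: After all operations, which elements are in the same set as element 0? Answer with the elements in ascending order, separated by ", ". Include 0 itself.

Step 1: union(0, 4) -> merged; set of 0 now {0, 4}
Step 2: union(2, 5) -> merged; set of 2 now {2, 5}
Step 3: union(10, 0) -> merged; set of 10 now {0, 4, 10}
Step 4: union(10, 8) -> merged; set of 10 now {0, 4, 8, 10}
Step 5: union(11, 8) -> merged; set of 11 now {0, 4, 8, 10, 11}
Step 6: union(1, 4) -> merged; set of 1 now {0, 1, 4, 8, 10, 11}
Step 7: union(8, 7) -> merged; set of 8 now {0, 1, 4, 7, 8, 10, 11}
Step 8: union(2, 1) -> merged; set of 2 now {0, 1, 2, 4, 5, 7, 8, 10, 11}
Step 9: union(7, 5) -> already same set; set of 7 now {0, 1, 2, 4, 5, 7, 8, 10, 11}
Step 10: find(6) -> no change; set of 6 is {6}
Step 11: union(8, 7) -> already same set; set of 8 now {0, 1, 2, 4, 5, 7, 8, 10, 11}
Step 12: find(4) -> no change; set of 4 is {0, 1, 2, 4, 5, 7, 8, 10, 11}
Step 13: union(12, 8) -> merged; set of 12 now {0, 1, 2, 4, 5, 7, 8, 10, 11, 12}
Step 14: union(9, 3) -> merged; set of 9 now {3, 9}
Step 15: find(13) -> no change; set of 13 is {13}
Step 16: union(0, 5) -> already same set; set of 0 now {0, 1, 2, 4, 5, 7, 8, 10, 11, 12}
Step 17: union(9, 5) -> merged; set of 9 now {0, 1, 2, 3, 4, 5, 7, 8, 9, 10, 11, 12}
Step 18: find(7) -> no change; set of 7 is {0, 1, 2, 3, 4, 5, 7, 8, 9, 10, 11, 12}
Component of 0: {0, 1, 2, 3, 4, 5, 7, 8, 9, 10, 11, 12}

Answer: 0, 1, 2, 3, 4, 5, 7, 8, 9, 10, 11, 12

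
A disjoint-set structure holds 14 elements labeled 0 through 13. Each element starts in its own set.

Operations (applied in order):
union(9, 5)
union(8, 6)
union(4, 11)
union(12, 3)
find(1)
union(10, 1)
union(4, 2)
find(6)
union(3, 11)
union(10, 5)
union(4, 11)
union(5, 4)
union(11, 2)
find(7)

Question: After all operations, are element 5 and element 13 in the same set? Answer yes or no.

Step 1: union(9, 5) -> merged; set of 9 now {5, 9}
Step 2: union(8, 6) -> merged; set of 8 now {6, 8}
Step 3: union(4, 11) -> merged; set of 4 now {4, 11}
Step 4: union(12, 3) -> merged; set of 12 now {3, 12}
Step 5: find(1) -> no change; set of 1 is {1}
Step 6: union(10, 1) -> merged; set of 10 now {1, 10}
Step 7: union(4, 2) -> merged; set of 4 now {2, 4, 11}
Step 8: find(6) -> no change; set of 6 is {6, 8}
Step 9: union(3, 11) -> merged; set of 3 now {2, 3, 4, 11, 12}
Step 10: union(10, 5) -> merged; set of 10 now {1, 5, 9, 10}
Step 11: union(4, 11) -> already same set; set of 4 now {2, 3, 4, 11, 12}
Step 12: union(5, 4) -> merged; set of 5 now {1, 2, 3, 4, 5, 9, 10, 11, 12}
Step 13: union(11, 2) -> already same set; set of 11 now {1, 2, 3, 4, 5, 9, 10, 11, 12}
Step 14: find(7) -> no change; set of 7 is {7}
Set of 5: {1, 2, 3, 4, 5, 9, 10, 11, 12}; 13 is not a member.

Answer: no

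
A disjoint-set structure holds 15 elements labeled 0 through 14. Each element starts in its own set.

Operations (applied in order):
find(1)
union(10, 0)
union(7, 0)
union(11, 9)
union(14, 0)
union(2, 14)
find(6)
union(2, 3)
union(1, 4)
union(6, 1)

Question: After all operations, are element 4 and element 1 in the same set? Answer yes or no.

Answer: yes

Derivation:
Step 1: find(1) -> no change; set of 1 is {1}
Step 2: union(10, 0) -> merged; set of 10 now {0, 10}
Step 3: union(7, 0) -> merged; set of 7 now {0, 7, 10}
Step 4: union(11, 9) -> merged; set of 11 now {9, 11}
Step 5: union(14, 0) -> merged; set of 14 now {0, 7, 10, 14}
Step 6: union(2, 14) -> merged; set of 2 now {0, 2, 7, 10, 14}
Step 7: find(6) -> no change; set of 6 is {6}
Step 8: union(2, 3) -> merged; set of 2 now {0, 2, 3, 7, 10, 14}
Step 9: union(1, 4) -> merged; set of 1 now {1, 4}
Step 10: union(6, 1) -> merged; set of 6 now {1, 4, 6}
Set of 4: {1, 4, 6}; 1 is a member.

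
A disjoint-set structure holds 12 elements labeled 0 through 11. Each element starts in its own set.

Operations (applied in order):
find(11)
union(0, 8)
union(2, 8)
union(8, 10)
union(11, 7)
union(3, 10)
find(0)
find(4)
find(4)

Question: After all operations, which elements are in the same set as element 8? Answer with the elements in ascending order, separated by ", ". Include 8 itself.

Answer: 0, 2, 3, 8, 10

Derivation:
Step 1: find(11) -> no change; set of 11 is {11}
Step 2: union(0, 8) -> merged; set of 0 now {0, 8}
Step 3: union(2, 8) -> merged; set of 2 now {0, 2, 8}
Step 4: union(8, 10) -> merged; set of 8 now {0, 2, 8, 10}
Step 5: union(11, 7) -> merged; set of 11 now {7, 11}
Step 6: union(3, 10) -> merged; set of 3 now {0, 2, 3, 8, 10}
Step 7: find(0) -> no change; set of 0 is {0, 2, 3, 8, 10}
Step 8: find(4) -> no change; set of 4 is {4}
Step 9: find(4) -> no change; set of 4 is {4}
Component of 8: {0, 2, 3, 8, 10}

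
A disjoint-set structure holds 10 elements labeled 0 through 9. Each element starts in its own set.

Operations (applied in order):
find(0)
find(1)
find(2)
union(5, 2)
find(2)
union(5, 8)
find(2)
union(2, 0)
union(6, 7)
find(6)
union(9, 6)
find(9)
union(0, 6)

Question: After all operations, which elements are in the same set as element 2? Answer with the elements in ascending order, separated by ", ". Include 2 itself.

Answer: 0, 2, 5, 6, 7, 8, 9

Derivation:
Step 1: find(0) -> no change; set of 0 is {0}
Step 2: find(1) -> no change; set of 1 is {1}
Step 3: find(2) -> no change; set of 2 is {2}
Step 4: union(5, 2) -> merged; set of 5 now {2, 5}
Step 5: find(2) -> no change; set of 2 is {2, 5}
Step 6: union(5, 8) -> merged; set of 5 now {2, 5, 8}
Step 7: find(2) -> no change; set of 2 is {2, 5, 8}
Step 8: union(2, 0) -> merged; set of 2 now {0, 2, 5, 8}
Step 9: union(6, 7) -> merged; set of 6 now {6, 7}
Step 10: find(6) -> no change; set of 6 is {6, 7}
Step 11: union(9, 6) -> merged; set of 9 now {6, 7, 9}
Step 12: find(9) -> no change; set of 9 is {6, 7, 9}
Step 13: union(0, 6) -> merged; set of 0 now {0, 2, 5, 6, 7, 8, 9}
Component of 2: {0, 2, 5, 6, 7, 8, 9}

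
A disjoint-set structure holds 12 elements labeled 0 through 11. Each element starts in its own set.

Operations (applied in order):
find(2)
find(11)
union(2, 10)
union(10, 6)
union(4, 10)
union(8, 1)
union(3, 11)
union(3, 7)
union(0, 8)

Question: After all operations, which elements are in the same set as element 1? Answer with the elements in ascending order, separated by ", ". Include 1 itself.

Step 1: find(2) -> no change; set of 2 is {2}
Step 2: find(11) -> no change; set of 11 is {11}
Step 3: union(2, 10) -> merged; set of 2 now {2, 10}
Step 4: union(10, 6) -> merged; set of 10 now {2, 6, 10}
Step 5: union(4, 10) -> merged; set of 4 now {2, 4, 6, 10}
Step 6: union(8, 1) -> merged; set of 8 now {1, 8}
Step 7: union(3, 11) -> merged; set of 3 now {3, 11}
Step 8: union(3, 7) -> merged; set of 3 now {3, 7, 11}
Step 9: union(0, 8) -> merged; set of 0 now {0, 1, 8}
Component of 1: {0, 1, 8}

Answer: 0, 1, 8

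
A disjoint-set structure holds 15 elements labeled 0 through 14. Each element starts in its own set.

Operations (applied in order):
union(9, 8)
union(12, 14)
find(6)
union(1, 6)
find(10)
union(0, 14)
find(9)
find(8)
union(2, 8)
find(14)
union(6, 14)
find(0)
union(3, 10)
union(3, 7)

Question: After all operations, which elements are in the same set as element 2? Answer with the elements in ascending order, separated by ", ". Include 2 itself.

Step 1: union(9, 8) -> merged; set of 9 now {8, 9}
Step 2: union(12, 14) -> merged; set of 12 now {12, 14}
Step 3: find(6) -> no change; set of 6 is {6}
Step 4: union(1, 6) -> merged; set of 1 now {1, 6}
Step 5: find(10) -> no change; set of 10 is {10}
Step 6: union(0, 14) -> merged; set of 0 now {0, 12, 14}
Step 7: find(9) -> no change; set of 9 is {8, 9}
Step 8: find(8) -> no change; set of 8 is {8, 9}
Step 9: union(2, 8) -> merged; set of 2 now {2, 8, 9}
Step 10: find(14) -> no change; set of 14 is {0, 12, 14}
Step 11: union(6, 14) -> merged; set of 6 now {0, 1, 6, 12, 14}
Step 12: find(0) -> no change; set of 0 is {0, 1, 6, 12, 14}
Step 13: union(3, 10) -> merged; set of 3 now {3, 10}
Step 14: union(3, 7) -> merged; set of 3 now {3, 7, 10}
Component of 2: {2, 8, 9}

Answer: 2, 8, 9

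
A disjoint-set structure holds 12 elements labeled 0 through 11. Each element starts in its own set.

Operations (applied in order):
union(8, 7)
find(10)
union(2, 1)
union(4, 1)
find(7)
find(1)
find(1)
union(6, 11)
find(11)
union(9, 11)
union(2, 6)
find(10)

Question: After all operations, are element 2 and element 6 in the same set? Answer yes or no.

Answer: yes

Derivation:
Step 1: union(8, 7) -> merged; set of 8 now {7, 8}
Step 2: find(10) -> no change; set of 10 is {10}
Step 3: union(2, 1) -> merged; set of 2 now {1, 2}
Step 4: union(4, 1) -> merged; set of 4 now {1, 2, 4}
Step 5: find(7) -> no change; set of 7 is {7, 8}
Step 6: find(1) -> no change; set of 1 is {1, 2, 4}
Step 7: find(1) -> no change; set of 1 is {1, 2, 4}
Step 8: union(6, 11) -> merged; set of 6 now {6, 11}
Step 9: find(11) -> no change; set of 11 is {6, 11}
Step 10: union(9, 11) -> merged; set of 9 now {6, 9, 11}
Step 11: union(2, 6) -> merged; set of 2 now {1, 2, 4, 6, 9, 11}
Step 12: find(10) -> no change; set of 10 is {10}
Set of 2: {1, 2, 4, 6, 9, 11}; 6 is a member.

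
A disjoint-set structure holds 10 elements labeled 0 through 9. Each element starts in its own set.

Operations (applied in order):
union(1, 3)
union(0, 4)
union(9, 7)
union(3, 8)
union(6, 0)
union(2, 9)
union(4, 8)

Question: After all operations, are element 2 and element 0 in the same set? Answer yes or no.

Answer: no

Derivation:
Step 1: union(1, 3) -> merged; set of 1 now {1, 3}
Step 2: union(0, 4) -> merged; set of 0 now {0, 4}
Step 3: union(9, 7) -> merged; set of 9 now {7, 9}
Step 4: union(3, 8) -> merged; set of 3 now {1, 3, 8}
Step 5: union(6, 0) -> merged; set of 6 now {0, 4, 6}
Step 6: union(2, 9) -> merged; set of 2 now {2, 7, 9}
Step 7: union(4, 8) -> merged; set of 4 now {0, 1, 3, 4, 6, 8}
Set of 2: {2, 7, 9}; 0 is not a member.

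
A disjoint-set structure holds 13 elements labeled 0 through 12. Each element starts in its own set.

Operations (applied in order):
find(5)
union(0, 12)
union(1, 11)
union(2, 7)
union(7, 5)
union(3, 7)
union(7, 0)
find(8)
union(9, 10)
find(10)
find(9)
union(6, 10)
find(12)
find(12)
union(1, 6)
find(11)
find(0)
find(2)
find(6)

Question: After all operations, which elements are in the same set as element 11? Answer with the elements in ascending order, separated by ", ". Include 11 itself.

Answer: 1, 6, 9, 10, 11

Derivation:
Step 1: find(5) -> no change; set of 5 is {5}
Step 2: union(0, 12) -> merged; set of 0 now {0, 12}
Step 3: union(1, 11) -> merged; set of 1 now {1, 11}
Step 4: union(2, 7) -> merged; set of 2 now {2, 7}
Step 5: union(7, 5) -> merged; set of 7 now {2, 5, 7}
Step 6: union(3, 7) -> merged; set of 3 now {2, 3, 5, 7}
Step 7: union(7, 0) -> merged; set of 7 now {0, 2, 3, 5, 7, 12}
Step 8: find(8) -> no change; set of 8 is {8}
Step 9: union(9, 10) -> merged; set of 9 now {9, 10}
Step 10: find(10) -> no change; set of 10 is {9, 10}
Step 11: find(9) -> no change; set of 9 is {9, 10}
Step 12: union(6, 10) -> merged; set of 6 now {6, 9, 10}
Step 13: find(12) -> no change; set of 12 is {0, 2, 3, 5, 7, 12}
Step 14: find(12) -> no change; set of 12 is {0, 2, 3, 5, 7, 12}
Step 15: union(1, 6) -> merged; set of 1 now {1, 6, 9, 10, 11}
Step 16: find(11) -> no change; set of 11 is {1, 6, 9, 10, 11}
Step 17: find(0) -> no change; set of 0 is {0, 2, 3, 5, 7, 12}
Step 18: find(2) -> no change; set of 2 is {0, 2, 3, 5, 7, 12}
Step 19: find(6) -> no change; set of 6 is {1, 6, 9, 10, 11}
Component of 11: {1, 6, 9, 10, 11}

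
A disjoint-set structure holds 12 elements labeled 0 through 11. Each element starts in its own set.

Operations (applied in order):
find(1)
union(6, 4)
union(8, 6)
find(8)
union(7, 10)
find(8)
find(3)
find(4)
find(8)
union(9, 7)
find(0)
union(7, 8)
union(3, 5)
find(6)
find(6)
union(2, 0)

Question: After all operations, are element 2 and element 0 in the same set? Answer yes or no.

Step 1: find(1) -> no change; set of 1 is {1}
Step 2: union(6, 4) -> merged; set of 6 now {4, 6}
Step 3: union(8, 6) -> merged; set of 8 now {4, 6, 8}
Step 4: find(8) -> no change; set of 8 is {4, 6, 8}
Step 5: union(7, 10) -> merged; set of 7 now {7, 10}
Step 6: find(8) -> no change; set of 8 is {4, 6, 8}
Step 7: find(3) -> no change; set of 3 is {3}
Step 8: find(4) -> no change; set of 4 is {4, 6, 8}
Step 9: find(8) -> no change; set of 8 is {4, 6, 8}
Step 10: union(9, 7) -> merged; set of 9 now {7, 9, 10}
Step 11: find(0) -> no change; set of 0 is {0}
Step 12: union(7, 8) -> merged; set of 7 now {4, 6, 7, 8, 9, 10}
Step 13: union(3, 5) -> merged; set of 3 now {3, 5}
Step 14: find(6) -> no change; set of 6 is {4, 6, 7, 8, 9, 10}
Step 15: find(6) -> no change; set of 6 is {4, 6, 7, 8, 9, 10}
Step 16: union(2, 0) -> merged; set of 2 now {0, 2}
Set of 2: {0, 2}; 0 is a member.

Answer: yes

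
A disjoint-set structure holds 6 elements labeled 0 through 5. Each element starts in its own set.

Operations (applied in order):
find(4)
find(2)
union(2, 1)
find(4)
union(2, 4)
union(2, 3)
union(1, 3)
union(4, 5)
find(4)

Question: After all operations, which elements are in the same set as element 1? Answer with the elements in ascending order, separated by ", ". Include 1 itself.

Answer: 1, 2, 3, 4, 5

Derivation:
Step 1: find(4) -> no change; set of 4 is {4}
Step 2: find(2) -> no change; set of 2 is {2}
Step 3: union(2, 1) -> merged; set of 2 now {1, 2}
Step 4: find(4) -> no change; set of 4 is {4}
Step 5: union(2, 4) -> merged; set of 2 now {1, 2, 4}
Step 6: union(2, 3) -> merged; set of 2 now {1, 2, 3, 4}
Step 7: union(1, 3) -> already same set; set of 1 now {1, 2, 3, 4}
Step 8: union(4, 5) -> merged; set of 4 now {1, 2, 3, 4, 5}
Step 9: find(4) -> no change; set of 4 is {1, 2, 3, 4, 5}
Component of 1: {1, 2, 3, 4, 5}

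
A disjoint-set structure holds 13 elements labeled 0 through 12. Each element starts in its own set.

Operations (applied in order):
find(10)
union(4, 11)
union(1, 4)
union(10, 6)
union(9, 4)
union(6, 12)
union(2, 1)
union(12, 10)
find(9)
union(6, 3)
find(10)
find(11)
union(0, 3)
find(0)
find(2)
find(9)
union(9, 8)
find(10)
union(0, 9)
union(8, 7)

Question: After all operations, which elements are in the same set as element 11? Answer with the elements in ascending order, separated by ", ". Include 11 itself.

Answer: 0, 1, 2, 3, 4, 6, 7, 8, 9, 10, 11, 12

Derivation:
Step 1: find(10) -> no change; set of 10 is {10}
Step 2: union(4, 11) -> merged; set of 4 now {4, 11}
Step 3: union(1, 4) -> merged; set of 1 now {1, 4, 11}
Step 4: union(10, 6) -> merged; set of 10 now {6, 10}
Step 5: union(9, 4) -> merged; set of 9 now {1, 4, 9, 11}
Step 6: union(6, 12) -> merged; set of 6 now {6, 10, 12}
Step 7: union(2, 1) -> merged; set of 2 now {1, 2, 4, 9, 11}
Step 8: union(12, 10) -> already same set; set of 12 now {6, 10, 12}
Step 9: find(9) -> no change; set of 9 is {1, 2, 4, 9, 11}
Step 10: union(6, 3) -> merged; set of 6 now {3, 6, 10, 12}
Step 11: find(10) -> no change; set of 10 is {3, 6, 10, 12}
Step 12: find(11) -> no change; set of 11 is {1, 2, 4, 9, 11}
Step 13: union(0, 3) -> merged; set of 0 now {0, 3, 6, 10, 12}
Step 14: find(0) -> no change; set of 0 is {0, 3, 6, 10, 12}
Step 15: find(2) -> no change; set of 2 is {1, 2, 4, 9, 11}
Step 16: find(9) -> no change; set of 9 is {1, 2, 4, 9, 11}
Step 17: union(9, 8) -> merged; set of 9 now {1, 2, 4, 8, 9, 11}
Step 18: find(10) -> no change; set of 10 is {0, 3, 6, 10, 12}
Step 19: union(0, 9) -> merged; set of 0 now {0, 1, 2, 3, 4, 6, 8, 9, 10, 11, 12}
Step 20: union(8, 7) -> merged; set of 8 now {0, 1, 2, 3, 4, 6, 7, 8, 9, 10, 11, 12}
Component of 11: {0, 1, 2, 3, 4, 6, 7, 8, 9, 10, 11, 12}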